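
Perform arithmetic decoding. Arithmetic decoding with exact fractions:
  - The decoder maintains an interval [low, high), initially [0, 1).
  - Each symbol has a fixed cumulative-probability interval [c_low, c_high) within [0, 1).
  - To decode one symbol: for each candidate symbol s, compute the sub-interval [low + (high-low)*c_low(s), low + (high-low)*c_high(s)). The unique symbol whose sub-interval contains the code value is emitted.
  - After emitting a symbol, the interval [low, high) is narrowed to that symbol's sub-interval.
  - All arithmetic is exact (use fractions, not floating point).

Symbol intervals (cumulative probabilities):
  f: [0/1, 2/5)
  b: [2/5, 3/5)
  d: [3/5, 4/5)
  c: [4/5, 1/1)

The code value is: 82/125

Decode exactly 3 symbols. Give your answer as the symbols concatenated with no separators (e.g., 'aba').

Answer: dfd

Derivation:
Step 1: interval [0/1, 1/1), width = 1/1 - 0/1 = 1/1
  'f': [0/1 + 1/1*0/1, 0/1 + 1/1*2/5) = [0/1, 2/5)
  'b': [0/1 + 1/1*2/5, 0/1 + 1/1*3/5) = [2/5, 3/5)
  'd': [0/1 + 1/1*3/5, 0/1 + 1/1*4/5) = [3/5, 4/5) <- contains code 82/125
  'c': [0/1 + 1/1*4/5, 0/1 + 1/1*1/1) = [4/5, 1/1)
  emit 'd', narrow to [3/5, 4/5)
Step 2: interval [3/5, 4/5), width = 4/5 - 3/5 = 1/5
  'f': [3/5 + 1/5*0/1, 3/5 + 1/5*2/5) = [3/5, 17/25) <- contains code 82/125
  'b': [3/5 + 1/5*2/5, 3/5 + 1/5*3/5) = [17/25, 18/25)
  'd': [3/5 + 1/5*3/5, 3/5 + 1/5*4/5) = [18/25, 19/25)
  'c': [3/5 + 1/5*4/5, 3/5 + 1/5*1/1) = [19/25, 4/5)
  emit 'f', narrow to [3/5, 17/25)
Step 3: interval [3/5, 17/25), width = 17/25 - 3/5 = 2/25
  'f': [3/5 + 2/25*0/1, 3/5 + 2/25*2/5) = [3/5, 79/125)
  'b': [3/5 + 2/25*2/5, 3/5 + 2/25*3/5) = [79/125, 81/125)
  'd': [3/5 + 2/25*3/5, 3/5 + 2/25*4/5) = [81/125, 83/125) <- contains code 82/125
  'c': [3/5 + 2/25*4/5, 3/5 + 2/25*1/1) = [83/125, 17/25)
  emit 'd', narrow to [81/125, 83/125)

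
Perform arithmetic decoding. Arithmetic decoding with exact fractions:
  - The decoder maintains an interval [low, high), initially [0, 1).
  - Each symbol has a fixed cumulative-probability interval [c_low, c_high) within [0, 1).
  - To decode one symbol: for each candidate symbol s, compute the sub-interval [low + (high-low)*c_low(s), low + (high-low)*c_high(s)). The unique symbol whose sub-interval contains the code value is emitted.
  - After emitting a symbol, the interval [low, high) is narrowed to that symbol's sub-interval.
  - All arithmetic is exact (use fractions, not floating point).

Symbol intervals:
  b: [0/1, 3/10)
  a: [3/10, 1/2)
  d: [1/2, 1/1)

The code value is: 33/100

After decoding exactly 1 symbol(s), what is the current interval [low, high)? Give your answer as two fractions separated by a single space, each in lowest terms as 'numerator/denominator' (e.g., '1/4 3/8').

Step 1: interval [0/1, 1/1), width = 1/1 - 0/1 = 1/1
  'b': [0/1 + 1/1*0/1, 0/1 + 1/1*3/10) = [0/1, 3/10)
  'a': [0/1 + 1/1*3/10, 0/1 + 1/1*1/2) = [3/10, 1/2) <- contains code 33/100
  'd': [0/1 + 1/1*1/2, 0/1 + 1/1*1/1) = [1/2, 1/1)
  emit 'a', narrow to [3/10, 1/2)

Answer: 3/10 1/2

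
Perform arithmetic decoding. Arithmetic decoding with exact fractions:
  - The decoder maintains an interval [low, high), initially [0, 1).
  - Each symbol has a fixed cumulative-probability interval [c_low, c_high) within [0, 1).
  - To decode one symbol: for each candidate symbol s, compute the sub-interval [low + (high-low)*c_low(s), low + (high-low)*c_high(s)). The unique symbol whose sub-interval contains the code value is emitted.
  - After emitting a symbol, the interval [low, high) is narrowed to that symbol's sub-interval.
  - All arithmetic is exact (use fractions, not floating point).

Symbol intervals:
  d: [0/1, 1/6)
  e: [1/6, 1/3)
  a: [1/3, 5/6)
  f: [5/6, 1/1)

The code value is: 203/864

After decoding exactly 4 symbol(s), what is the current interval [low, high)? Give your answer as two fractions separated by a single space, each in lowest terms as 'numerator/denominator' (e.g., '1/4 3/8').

Answer: 101/432 17/72

Derivation:
Step 1: interval [0/1, 1/1), width = 1/1 - 0/1 = 1/1
  'd': [0/1 + 1/1*0/1, 0/1 + 1/1*1/6) = [0/1, 1/6)
  'e': [0/1 + 1/1*1/6, 0/1 + 1/1*1/3) = [1/6, 1/3) <- contains code 203/864
  'a': [0/1 + 1/1*1/3, 0/1 + 1/1*5/6) = [1/3, 5/6)
  'f': [0/1 + 1/1*5/6, 0/1 + 1/1*1/1) = [5/6, 1/1)
  emit 'e', narrow to [1/6, 1/3)
Step 2: interval [1/6, 1/3), width = 1/3 - 1/6 = 1/6
  'd': [1/6 + 1/6*0/1, 1/6 + 1/6*1/6) = [1/6, 7/36)
  'e': [1/6 + 1/6*1/6, 1/6 + 1/6*1/3) = [7/36, 2/9)
  'a': [1/6 + 1/6*1/3, 1/6 + 1/6*5/6) = [2/9, 11/36) <- contains code 203/864
  'f': [1/6 + 1/6*5/6, 1/6 + 1/6*1/1) = [11/36, 1/3)
  emit 'a', narrow to [2/9, 11/36)
Step 3: interval [2/9, 11/36), width = 11/36 - 2/9 = 1/12
  'd': [2/9 + 1/12*0/1, 2/9 + 1/12*1/6) = [2/9, 17/72) <- contains code 203/864
  'e': [2/9 + 1/12*1/6, 2/9 + 1/12*1/3) = [17/72, 1/4)
  'a': [2/9 + 1/12*1/3, 2/9 + 1/12*5/6) = [1/4, 7/24)
  'f': [2/9 + 1/12*5/6, 2/9 + 1/12*1/1) = [7/24, 11/36)
  emit 'd', narrow to [2/9, 17/72)
Step 4: interval [2/9, 17/72), width = 17/72 - 2/9 = 1/72
  'd': [2/9 + 1/72*0/1, 2/9 + 1/72*1/6) = [2/9, 97/432)
  'e': [2/9 + 1/72*1/6, 2/9 + 1/72*1/3) = [97/432, 49/216)
  'a': [2/9 + 1/72*1/3, 2/9 + 1/72*5/6) = [49/216, 101/432)
  'f': [2/9 + 1/72*5/6, 2/9 + 1/72*1/1) = [101/432, 17/72) <- contains code 203/864
  emit 'f', narrow to [101/432, 17/72)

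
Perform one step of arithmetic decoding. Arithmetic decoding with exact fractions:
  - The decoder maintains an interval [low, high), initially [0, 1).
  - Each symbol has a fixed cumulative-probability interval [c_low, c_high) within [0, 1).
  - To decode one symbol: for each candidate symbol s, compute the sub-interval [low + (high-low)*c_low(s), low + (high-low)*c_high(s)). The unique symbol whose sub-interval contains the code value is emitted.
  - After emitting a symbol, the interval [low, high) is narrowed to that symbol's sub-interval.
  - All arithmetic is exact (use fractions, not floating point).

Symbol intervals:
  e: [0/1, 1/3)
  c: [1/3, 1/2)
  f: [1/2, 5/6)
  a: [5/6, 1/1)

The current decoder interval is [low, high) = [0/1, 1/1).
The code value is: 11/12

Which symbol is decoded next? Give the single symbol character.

Interval width = high − low = 1/1 − 0/1 = 1/1
Scaled code = (code − low) / width = (11/12 − 0/1) / 1/1 = 11/12
  e: [0/1, 1/3) 
  c: [1/3, 1/2) 
  f: [1/2, 5/6) 
  a: [5/6, 1/1) ← scaled code falls here ✓

Answer: a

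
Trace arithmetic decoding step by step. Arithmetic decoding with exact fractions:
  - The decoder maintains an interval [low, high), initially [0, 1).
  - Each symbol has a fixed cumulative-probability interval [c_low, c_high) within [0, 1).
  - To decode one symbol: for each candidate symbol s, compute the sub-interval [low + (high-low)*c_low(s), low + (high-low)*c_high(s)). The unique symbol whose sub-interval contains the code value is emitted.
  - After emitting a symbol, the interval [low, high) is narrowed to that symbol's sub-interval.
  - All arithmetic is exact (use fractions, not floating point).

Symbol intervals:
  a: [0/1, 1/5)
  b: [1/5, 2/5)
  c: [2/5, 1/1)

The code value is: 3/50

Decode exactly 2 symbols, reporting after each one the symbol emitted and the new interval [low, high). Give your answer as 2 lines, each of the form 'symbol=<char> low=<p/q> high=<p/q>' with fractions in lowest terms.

Answer: symbol=a low=0/1 high=1/5
symbol=b low=1/25 high=2/25

Derivation:
Step 1: interval [0/1, 1/1), width = 1/1 - 0/1 = 1/1
  'a': [0/1 + 1/1*0/1, 0/1 + 1/1*1/5) = [0/1, 1/5) <- contains code 3/50
  'b': [0/1 + 1/1*1/5, 0/1 + 1/1*2/5) = [1/5, 2/5)
  'c': [0/1 + 1/1*2/5, 0/1 + 1/1*1/1) = [2/5, 1/1)
  emit 'a', narrow to [0/1, 1/5)
Step 2: interval [0/1, 1/5), width = 1/5 - 0/1 = 1/5
  'a': [0/1 + 1/5*0/1, 0/1 + 1/5*1/5) = [0/1, 1/25)
  'b': [0/1 + 1/5*1/5, 0/1 + 1/5*2/5) = [1/25, 2/25) <- contains code 3/50
  'c': [0/1 + 1/5*2/5, 0/1 + 1/5*1/1) = [2/25, 1/5)
  emit 'b', narrow to [1/25, 2/25)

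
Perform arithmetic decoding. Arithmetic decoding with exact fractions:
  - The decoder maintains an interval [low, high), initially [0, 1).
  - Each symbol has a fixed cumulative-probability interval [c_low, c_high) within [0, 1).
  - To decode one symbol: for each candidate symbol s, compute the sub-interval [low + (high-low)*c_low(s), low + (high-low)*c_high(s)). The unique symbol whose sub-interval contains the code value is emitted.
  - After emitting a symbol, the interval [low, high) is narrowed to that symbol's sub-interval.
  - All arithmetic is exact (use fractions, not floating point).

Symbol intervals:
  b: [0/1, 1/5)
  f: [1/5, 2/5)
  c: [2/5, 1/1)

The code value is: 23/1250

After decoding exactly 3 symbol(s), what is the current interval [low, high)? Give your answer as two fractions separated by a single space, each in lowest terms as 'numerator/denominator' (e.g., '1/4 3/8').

Step 1: interval [0/1, 1/1), width = 1/1 - 0/1 = 1/1
  'b': [0/1 + 1/1*0/1, 0/1 + 1/1*1/5) = [0/1, 1/5) <- contains code 23/1250
  'f': [0/1 + 1/1*1/5, 0/1 + 1/1*2/5) = [1/5, 2/5)
  'c': [0/1 + 1/1*2/5, 0/1 + 1/1*1/1) = [2/5, 1/1)
  emit 'b', narrow to [0/1, 1/5)
Step 2: interval [0/1, 1/5), width = 1/5 - 0/1 = 1/5
  'b': [0/1 + 1/5*0/1, 0/1 + 1/5*1/5) = [0/1, 1/25) <- contains code 23/1250
  'f': [0/1 + 1/5*1/5, 0/1 + 1/5*2/5) = [1/25, 2/25)
  'c': [0/1 + 1/5*2/5, 0/1 + 1/5*1/1) = [2/25, 1/5)
  emit 'b', narrow to [0/1, 1/25)
Step 3: interval [0/1, 1/25), width = 1/25 - 0/1 = 1/25
  'b': [0/1 + 1/25*0/1, 0/1 + 1/25*1/5) = [0/1, 1/125)
  'f': [0/1 + 1/25*1/5, 0/1 + 1/25*2/5) = [1/125, 2/125)
  'c': [0/1 + 1/25*2/5, 0/1 + 1/25*1/1) = [2/125, 1/25) <- contains code 23/1250
  emit 'c', narrow to [2/125, 1/25)

Answer: 2/125 1/25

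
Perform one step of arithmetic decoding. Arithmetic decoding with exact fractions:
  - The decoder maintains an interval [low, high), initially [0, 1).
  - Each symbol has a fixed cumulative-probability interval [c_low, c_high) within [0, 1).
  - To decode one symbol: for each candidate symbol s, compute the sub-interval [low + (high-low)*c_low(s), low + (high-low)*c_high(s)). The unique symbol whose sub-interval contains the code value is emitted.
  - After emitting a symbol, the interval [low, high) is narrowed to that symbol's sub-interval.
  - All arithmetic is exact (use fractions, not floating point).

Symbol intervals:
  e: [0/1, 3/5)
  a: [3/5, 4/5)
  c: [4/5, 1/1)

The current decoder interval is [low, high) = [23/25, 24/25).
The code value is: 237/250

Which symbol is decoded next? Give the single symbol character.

Answer: a

Derivation:
Interval width = high − low = 24/25 − 23/25 = 1/25
Scaled code = (code − low) / width = (237/250 − 23/25) / 1/25 = 7/10
  e: [0/1, 3/5) 
  a: [3/5, 4/5) ← scaled code falls here ✓
  c: [4/5, 1/1) 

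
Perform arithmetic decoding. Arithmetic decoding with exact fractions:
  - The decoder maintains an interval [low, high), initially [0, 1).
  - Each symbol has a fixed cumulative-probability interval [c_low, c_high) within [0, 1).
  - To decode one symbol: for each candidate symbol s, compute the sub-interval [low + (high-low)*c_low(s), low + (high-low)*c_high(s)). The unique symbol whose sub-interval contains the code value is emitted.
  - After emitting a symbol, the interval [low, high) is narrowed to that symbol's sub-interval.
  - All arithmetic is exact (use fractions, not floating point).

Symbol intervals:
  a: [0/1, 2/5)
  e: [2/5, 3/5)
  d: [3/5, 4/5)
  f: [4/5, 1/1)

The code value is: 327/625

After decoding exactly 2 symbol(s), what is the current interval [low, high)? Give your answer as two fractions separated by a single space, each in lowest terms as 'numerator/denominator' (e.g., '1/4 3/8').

Answer: 13/25 14/25

Derivation:
Step 1: interval [0/1, 1/1), width = 1/1 - 0/1 = 1/1
  'a': [0/1 + 1/1*0/1, 0/1 + 1/1*2/5) = [0/1, 2/5)
  'e': [0/1 + 1/1*2/5, 0/1 + 1/1*3/5) = [2/5, 3/5) <- contains code 327/625
  'd': [0/1 + 1/1*3/5, 0/1 + 1/1*4/5) = [3/5, 4/5)
  'f': [0/1 + 1/1*4/5, 0/1 + 1/1*1/1) = [4/5, 1/1)
  emit 'e', narrow to [2/5, 3/5)
Step 2: interval [2/5, 3/5), width = 3/5 - 2/5 = 1/5
  'a': [2/5 + 1/5*0/1, 2/5 + 1/5*2/5) = [2/5, 12/25)
  'e': [2/5 + 1/5*2/5, 2/5 + 1/5*3/5) = [12/25, 13/25)
  'd': [2/5 + 1/5*3/5, 2/5 + 1/5*4/5) = [13/25, 14/25) <- contains code 327/625
  'f': [2/5 + 1/5*4/5, 2/5 + 1/5*1/1) = [14/25, 3/5)
  emit 'd', narrow to [13/25, 14/25)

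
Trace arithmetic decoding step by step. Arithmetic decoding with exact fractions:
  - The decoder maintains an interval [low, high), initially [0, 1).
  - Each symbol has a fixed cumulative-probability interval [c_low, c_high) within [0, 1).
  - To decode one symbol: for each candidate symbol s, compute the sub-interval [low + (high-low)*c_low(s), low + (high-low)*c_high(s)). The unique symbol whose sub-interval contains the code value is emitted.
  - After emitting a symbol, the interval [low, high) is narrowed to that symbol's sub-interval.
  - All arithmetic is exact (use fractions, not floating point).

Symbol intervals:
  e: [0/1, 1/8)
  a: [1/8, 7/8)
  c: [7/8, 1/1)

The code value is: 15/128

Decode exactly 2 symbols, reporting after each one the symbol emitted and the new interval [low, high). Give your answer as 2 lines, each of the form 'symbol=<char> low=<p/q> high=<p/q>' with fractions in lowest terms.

Step 1: interval [0/1, 1/1), width = 1/1 - 0/1 = 1/1
  'e': [0/1 + 1/1*0/1, 0/1 + 1/1*1/8) = [0/1, 1/8) <- contains code 15/128
  'a': [0/1 + 1/1*1/8, 0/1 + 1/1*7/8) = [1/8, 7/8)
  'c': [0/1 + 1/1*7/8, 0/1 + 1/1*1/1) = [7/8, 1/1)
  emit 'e', narrow to [0/1, 1/8)
Step 2: interval [0/1, 1/8), width = 1/8 - 0/1 = 1/8
  'e': [0/1 + 1/8*0/1, 0/1 + 1/8*1/8) = [0/1, 1/64)
  'a': [0/1 + 1/8*1/8, 0/1 + 1/8*7/8) = [1/64, 7/64)
  'c': [0/1 + 1/8*7/8, 0/1 + 1/8*1/1) = [7/64, 1/8) <- contains code 15/128
  emit 'c', narrow to [7/64, 1/8)

Answer: symbol=e low=0/1 high=1/8
symbol=c low=7/64 high=1/8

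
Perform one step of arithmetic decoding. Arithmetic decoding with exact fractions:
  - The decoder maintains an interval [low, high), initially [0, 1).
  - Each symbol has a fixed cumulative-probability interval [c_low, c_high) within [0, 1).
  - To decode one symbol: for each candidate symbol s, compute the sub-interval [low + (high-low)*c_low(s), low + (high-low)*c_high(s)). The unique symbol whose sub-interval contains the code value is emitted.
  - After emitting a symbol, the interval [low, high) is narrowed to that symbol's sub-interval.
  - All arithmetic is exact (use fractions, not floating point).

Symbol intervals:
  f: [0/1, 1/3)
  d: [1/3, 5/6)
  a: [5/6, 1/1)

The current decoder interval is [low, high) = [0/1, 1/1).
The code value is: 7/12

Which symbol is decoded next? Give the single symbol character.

Interval width = high − low = 1/1 − 0/1 = 1/1
Scaled code = (code − low) / width = (7/12 − 0/1) / 1/1 = 7/12
  f: [0/1, 1/3) 
  d: [1/3, 5/6) ← scaled code falls here ✓
  a: [5/6, 1/1) 

Answer: d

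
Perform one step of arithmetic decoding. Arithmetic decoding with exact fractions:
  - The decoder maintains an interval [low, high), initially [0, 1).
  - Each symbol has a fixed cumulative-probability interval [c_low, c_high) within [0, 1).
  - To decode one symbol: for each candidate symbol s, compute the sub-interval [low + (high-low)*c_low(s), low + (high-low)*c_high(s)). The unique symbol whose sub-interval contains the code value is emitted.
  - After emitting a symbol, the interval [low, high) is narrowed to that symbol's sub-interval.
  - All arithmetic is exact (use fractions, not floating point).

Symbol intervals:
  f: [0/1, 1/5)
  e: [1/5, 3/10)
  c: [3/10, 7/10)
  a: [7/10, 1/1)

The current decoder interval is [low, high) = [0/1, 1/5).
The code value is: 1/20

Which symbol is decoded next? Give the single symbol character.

Interval width = high − low = 1/5 − 0/1 = 1/5
Scaled code = (code − low) / width = (1/20 − 0/1) / 1/5 = 1/4
  f: [0/1, 1/5) 
  e: [1/5, 3/10) ← scaled code falls here ✓
  c: [3/10, 7/10) 
  a: [7/10, 1/1) 

Answer: e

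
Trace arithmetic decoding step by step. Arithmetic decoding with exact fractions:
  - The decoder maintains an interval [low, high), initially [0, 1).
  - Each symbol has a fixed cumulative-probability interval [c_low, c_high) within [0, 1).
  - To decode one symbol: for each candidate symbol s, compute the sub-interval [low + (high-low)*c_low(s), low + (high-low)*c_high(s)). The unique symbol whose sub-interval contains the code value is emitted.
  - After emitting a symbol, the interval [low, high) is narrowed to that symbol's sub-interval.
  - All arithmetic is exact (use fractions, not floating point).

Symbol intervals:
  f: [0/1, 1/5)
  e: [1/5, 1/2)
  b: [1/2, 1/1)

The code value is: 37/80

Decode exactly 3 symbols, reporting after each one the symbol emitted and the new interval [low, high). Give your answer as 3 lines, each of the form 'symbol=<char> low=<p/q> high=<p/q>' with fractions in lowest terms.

Step 1: interval [0/1, 1/1), width = 1/1 - 0/1 = 1/1
  'f': [0/1 + 1/1*0/1, 0/1 + 1/1*1/5) = [0/1, 1/5)
  'e': [0/1 + 1/1*1/5, 0/1 + 1/1*1/2) = [1/5, 1/2) <- contains code 37/80
  'b': [0/1 + 1/1*1/2, 0/1 + 1/1*1/1) = [1/2, 1/1)
  emit 'e', narrow to [1/5, 1/2)
Step 2: interval [1/5, 1/2), width = 1/2 - 1/5 = 3/10
  'f': [1/5 + 3/10*0/1, 1/5 + 3/10*1/5) = [1/5, 13/50)
  'e': [1/5 + 3/10*1/5, 1/5 + 3/10*1/2) = [13/50, 7/20)
  'b': [1/5 + 3/10*1/2, 1/5 + 3/10*1/1) = [7/20, 1/2) <- contains code 37/80
  emit 'b', narrow to [7/20, 1/2)
Step 3: interval [7/20, 1/2), width = 1/2 - 7/20 = 3/20
  'f': [7/20 + 3/20*0/1, 7/20 + 3/20*1/5) = [7/20, 19/50)
  'e': [7/20 + 3/20*1/5, 7/20 + 3/20*1/2) = [19/50, 17/40)
  'b': [7/20 + 3/20*1/2, 7/20 + 3/20*1/1) = [17/40, 1/2) <- contains code 37/80
  emit 'b', narrow to [17/40, 1/2)

Answer: symbol=e low=1/5 high=1/2
symbol=b low=7/20 high=1/2
symbol=b low=17/40 high=1/2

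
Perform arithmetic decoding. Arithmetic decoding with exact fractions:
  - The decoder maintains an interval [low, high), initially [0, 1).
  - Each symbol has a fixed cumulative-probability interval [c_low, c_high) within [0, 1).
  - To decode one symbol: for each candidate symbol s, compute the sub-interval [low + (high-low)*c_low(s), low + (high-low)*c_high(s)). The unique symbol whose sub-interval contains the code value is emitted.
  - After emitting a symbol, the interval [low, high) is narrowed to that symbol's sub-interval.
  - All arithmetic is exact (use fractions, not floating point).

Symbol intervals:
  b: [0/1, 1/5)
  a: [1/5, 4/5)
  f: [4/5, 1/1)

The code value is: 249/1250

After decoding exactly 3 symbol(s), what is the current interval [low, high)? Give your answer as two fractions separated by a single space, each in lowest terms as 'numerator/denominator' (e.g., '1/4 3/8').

Step 1: interval [0/1, 1/1), width = 1/1 - 0/1 = 1/1
  'b': [0/1 + 1/1*0/1, 0/1 + 1/1*1/5) = [0/1, 1/5) <- contains code 249/1250
  'a': [0/1 + 1/1*1/5, 0/1 + 1/1*4/5) = [1/5, 4/5)
  'f': [0/1 + 1/1*4/5, 0/1 + 1/1*1/1) = [4/5, 1/1)
  emit 'b', narrow to [0/1, 1/5)
Step 2: interval [0/1, 1/5), width = 1/5 - 0/1 = 1/5
  'b': [0/1 + 1/5*0/1, 0/1 + 1/5*1/5) = [0/1, 1/25)
  'a': [0/1 + 1/5*1/5, 0/1 + 1/5*4/5) = [1/25, 4/25)
  'f': [0/1 + 1/5*4/5, 0/1 + 1/5*1/1) = [4/25, 1/5) <- contains code 249/1250
  emit 'f', narrow to [4/25, 1/5)
Step 3: interval [4/25, 1/5), width = 1/5 - 4/25 = 1/25
  'b': [4/25 + 1/25*0/1, 4/25 + 1/25*1/5) = [4/25, 21/125)
  'a': [4/25 + 1/25*1/5, 4/25 + 1/25*4/5) = [21/125, 24/125)
  'f': [4/25 + 1/25*4/5, 4/25 + 1/25*1/1) = [24/125, 1/5) <- contains code 249/1250
  emit 'f', narrow to [24/125, 1/5)

Answer: 24/125 1/5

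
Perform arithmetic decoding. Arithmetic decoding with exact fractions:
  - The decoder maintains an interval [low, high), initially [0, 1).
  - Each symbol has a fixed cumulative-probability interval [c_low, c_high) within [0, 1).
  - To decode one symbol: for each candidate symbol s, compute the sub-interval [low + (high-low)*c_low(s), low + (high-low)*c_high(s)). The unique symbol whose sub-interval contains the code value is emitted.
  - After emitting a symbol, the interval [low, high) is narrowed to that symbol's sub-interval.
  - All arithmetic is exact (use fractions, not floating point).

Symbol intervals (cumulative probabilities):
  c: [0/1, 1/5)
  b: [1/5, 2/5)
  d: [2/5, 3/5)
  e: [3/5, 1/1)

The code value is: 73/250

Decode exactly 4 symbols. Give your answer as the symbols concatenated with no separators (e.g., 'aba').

Answer: bdbd

Derivation:
Step 1: interval [0/1, 1/1), width = 1/1 - 0/1 = 1/1
  'c': [0/1 + 1/1*0/1, 0/1 + 1/1*1/5) = [0/1, 1/5)
  'b': [0/1 + 1/1*1/5, 0/1 + 1/1*2/5) = [1/5, 2/5) <- contains code 73/250
  'd': [0/1 + 1/1*2/5, 0/1 + 1/1*3/5) = [2/5, 3/5)
  'e': [0/1 + 1/1*3/5, 0/1 + 1/1*1/1) = [3/5, 1/1)
  emit 'b', narrow to [1/5, 2/5)
Step 2: interval [1/5, 2/5), width = 2/5 - 1/5 = 1/5
  'c': [1/5 + 1/5*0/1, 1/5 + 1/5*1/5) = [1/5, 6/25)
  'b': [1/5 + 1/5*1/5, 1/5 + 1/5*2/5) = [6/25, 7/25)
  'd': [1/5 + 1/5*2/5, 1/5 + 1/5*3/5) = [7/25, 8/25) <- contains code 73/250
  'e': [1/5 + 1/5*3/5, 1/5 + 1/5*1/1) = [8/25, 2/5)
  emit 'd', narrow to [7/25, 8/25)
Step 3: interval [7/25, 8/25), width = 8/25 - 7/25 = 1/25
  'c': [7/25 + 1/25*0/1, 7/25 + 1/25*1/5) = [7/25, 36/125)
  'b': [7/25 + 1/25*1/5, 7/25 + 1/25*2/5) = [36/125, 37/125) <- contains code 73/250
  'd': [7/25 + 1/25*2/5, 7/25 + 1/25*3/5) = [37/125, 38/125)
  'e': [7/25 + 1/25*3/5, 7/25 + 1/25*1/1) = [38/125, 8/25)
  emit 'b', narrow to [36/125, 37/125)
Step 4: interval [36/125, 37/125), width = 37/125 - 36/125 = 1/125
  'c': [36/125 + 1/125*0/1, 36/125 + 1/125*1/5) = [36/125, 181/625)
  'b': [36/125 + 1/125*1/5, 36/125 + 1/125*2/5) = [181/625, 182/625)
  'd': [36/125 + 1/125*2/5, 36/125 + 1/125*3/5) = [182/625, 183/625) <- contains code 73/250
  'e': [36/125 + 1/125*3/5, 36/125 + 1/125*1/1) = [183/625, 37/125)
  emit 'd', narrow to [182/625, 183/625)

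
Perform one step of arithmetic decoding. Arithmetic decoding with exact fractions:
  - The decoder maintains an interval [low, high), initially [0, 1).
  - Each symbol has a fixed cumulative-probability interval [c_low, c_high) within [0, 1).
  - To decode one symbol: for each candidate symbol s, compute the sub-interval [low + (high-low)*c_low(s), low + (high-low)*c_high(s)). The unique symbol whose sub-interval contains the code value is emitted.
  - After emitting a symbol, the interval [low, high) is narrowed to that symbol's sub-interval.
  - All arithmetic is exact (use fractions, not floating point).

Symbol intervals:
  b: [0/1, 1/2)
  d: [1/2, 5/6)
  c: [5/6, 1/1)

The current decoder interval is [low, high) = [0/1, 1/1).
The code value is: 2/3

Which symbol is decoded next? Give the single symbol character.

Interval width = high − low = 1/1 − 0/1 = 1/1
Scaled code = (code − low) / width = (2/3 − 0/1) / 1/1 = 2/3
  b: [0/1, 1/2) 
  d: [1/2, 5/6) ← scaled code falls here ✓
  c: [5/6, 1/1) 

Answer: d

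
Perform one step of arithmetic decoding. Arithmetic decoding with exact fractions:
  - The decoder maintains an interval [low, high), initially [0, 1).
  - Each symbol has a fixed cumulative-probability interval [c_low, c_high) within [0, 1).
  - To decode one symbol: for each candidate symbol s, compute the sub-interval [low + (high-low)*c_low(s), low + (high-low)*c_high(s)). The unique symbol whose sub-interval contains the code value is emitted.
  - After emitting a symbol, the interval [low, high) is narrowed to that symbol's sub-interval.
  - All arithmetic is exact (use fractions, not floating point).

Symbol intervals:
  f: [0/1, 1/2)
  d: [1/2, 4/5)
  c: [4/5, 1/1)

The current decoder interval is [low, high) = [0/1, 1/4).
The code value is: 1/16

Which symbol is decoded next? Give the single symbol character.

Interval width = high − low = 1/4 − 0/1 = 1/4
Scaled code = (code − low) / width = (1/16 − 0/1) / 1/4 = 1/4
  f: [0/1, 1/2) ← scaled code falls here ✓
  d: [1/2, 4/5) 
  c: [4/5, 1/1) 

Answer: f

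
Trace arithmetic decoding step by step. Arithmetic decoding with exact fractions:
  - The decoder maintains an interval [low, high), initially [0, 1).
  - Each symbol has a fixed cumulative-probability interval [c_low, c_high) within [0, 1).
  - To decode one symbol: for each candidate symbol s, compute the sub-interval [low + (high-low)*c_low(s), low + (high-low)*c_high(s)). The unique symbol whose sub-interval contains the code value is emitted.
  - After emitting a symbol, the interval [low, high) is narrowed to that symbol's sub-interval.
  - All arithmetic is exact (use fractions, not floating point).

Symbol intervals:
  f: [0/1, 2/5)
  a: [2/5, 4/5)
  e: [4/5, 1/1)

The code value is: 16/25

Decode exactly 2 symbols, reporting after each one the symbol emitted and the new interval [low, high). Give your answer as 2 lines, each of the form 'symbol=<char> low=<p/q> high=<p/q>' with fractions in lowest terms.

Step 1: interval [0/1, 1/1), width = 1/1 - 0/1 = 1/1
  'f': [0/1 + 1/1*0/1, 0/1 + 1/1*2/5) = [0/1, 2/5)
  'a': [0/1 + 1/1*2/5, 0/1 + 1/1*4/5) = [2/5, 4/5) <- contains code 16/25
  'e': [0/1 + 1/1*4/5, 0/1 + 1/1*1/1) = [4/5, 1/1)
  emit 'a', narrow to [2/5, 4/5)
Step 2: interval [2/5, 4/5), width = 4/5 - 2/5 = 2/5
  'f': [2/5 + 2/5*0/1, 2/5 + 2/5*2/5) = [2/5, 14/25)
  'a': [2/5 + 2/5*2/5, 2/5 + 2/5*4/5) = [14/25, 18/25) <- contains code 16/25
  'e': [2/5 + 2/5*4/5, 2/5 + 2/5*1/1) = [18/25, 4/5)
  emit 'a', narrow to [14/25, 18/25)

Answer: symbol=a low=2/5 high=4/5
symbol=a low=14/25 high=18/25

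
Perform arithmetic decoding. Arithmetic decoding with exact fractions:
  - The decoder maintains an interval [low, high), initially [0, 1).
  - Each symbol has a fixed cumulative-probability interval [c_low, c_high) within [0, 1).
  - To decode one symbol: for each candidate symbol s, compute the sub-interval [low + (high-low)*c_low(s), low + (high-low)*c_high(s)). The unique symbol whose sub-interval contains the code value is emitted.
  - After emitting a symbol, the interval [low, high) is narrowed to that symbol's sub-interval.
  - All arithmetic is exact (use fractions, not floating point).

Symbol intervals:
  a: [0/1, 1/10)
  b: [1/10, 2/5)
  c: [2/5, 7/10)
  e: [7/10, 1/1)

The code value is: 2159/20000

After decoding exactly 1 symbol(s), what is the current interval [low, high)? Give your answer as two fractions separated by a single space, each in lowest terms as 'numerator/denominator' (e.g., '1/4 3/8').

Answer: 1/10 2/5

Derivation:
Step 1: interval [0/1, 1/1), width = 1/1 - 0/1 = 1/1
  'a': [0/1 + 1/1*0/1, 0/1 + 1/1*1/10) = [0/1, 1/10)
  'b': [0/1 + 1/1*1/10, 0/1 + 1/1*2/5) = [1/10, 2/5) <- contains code 2159/20000
  'c': [0/1 + 1/1*2/5, 0/1 + 1/1*7/10) = [2/5, 7/10)
  'e': [0/1 + 1/1*7/10, 0/1 + 1/1*1/1) = [7/10, 1/1)
  emit 'b', narrow to [1/10, 2/5)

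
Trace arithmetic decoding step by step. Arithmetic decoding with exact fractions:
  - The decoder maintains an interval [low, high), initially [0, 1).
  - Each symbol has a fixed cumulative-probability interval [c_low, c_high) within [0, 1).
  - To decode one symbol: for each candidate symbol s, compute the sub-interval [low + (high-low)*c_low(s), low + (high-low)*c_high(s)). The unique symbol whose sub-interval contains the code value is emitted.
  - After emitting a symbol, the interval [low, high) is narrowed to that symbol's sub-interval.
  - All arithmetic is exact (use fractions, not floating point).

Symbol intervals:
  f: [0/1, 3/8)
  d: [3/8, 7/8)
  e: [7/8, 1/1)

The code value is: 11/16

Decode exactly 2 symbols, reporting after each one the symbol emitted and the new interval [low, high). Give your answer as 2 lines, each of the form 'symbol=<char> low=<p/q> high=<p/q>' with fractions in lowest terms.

Step 1: interval [0/1, 1/1), width = 1/1 - 0/1 = 1/1
  'f': [0/1 + 1/1*0/1, 0/1 + 1/1*3/8) = [0/1, 3/8)
  'd': [0/1 + 1/1*3/8, 0/1 + 1/1*7/8) = [3/8, 7/8) <- contains code 11/16
  'e': [0/1 + 1/1*7/8, 0/1 + 1/1*1/1) = [7/8, 1/1)
  emit 'd', narrow to [3/8, 7/8)
Step 2: interval [3/8, 7/8), width = 7/8 - 3/8 = 1/2
  'f': [3/8 + 1/2*0/1, 3/8 + 1/2*3/8) = [3/8, 9/16)
  'd': [3/8 + 1/2*3/8, 3/8 + 1/2*7/8) = [9/16, 13/16) <- contains code 11/16
  'e': [3/8 + 1/2*7/8, 3/8 + 1/2*1/1) = [13/16, 7/8)
  emit 'd', narrow to [9/16, 13/16)

Answer: symbol=d low=3/8 high=7/8
symbol=d low=9/16 high=13/16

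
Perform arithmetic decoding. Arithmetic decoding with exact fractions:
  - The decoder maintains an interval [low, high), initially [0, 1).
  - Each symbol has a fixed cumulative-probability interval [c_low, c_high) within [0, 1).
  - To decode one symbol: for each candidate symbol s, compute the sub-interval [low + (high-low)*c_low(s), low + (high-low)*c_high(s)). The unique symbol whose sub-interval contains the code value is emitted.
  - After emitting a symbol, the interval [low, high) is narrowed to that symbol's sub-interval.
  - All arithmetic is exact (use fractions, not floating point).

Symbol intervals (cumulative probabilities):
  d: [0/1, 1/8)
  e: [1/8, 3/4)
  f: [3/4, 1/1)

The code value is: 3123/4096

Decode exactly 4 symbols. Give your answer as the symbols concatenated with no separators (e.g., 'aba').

Answer: fdee

Derivation:
Step 1: interval [0/1, 1/1), width = 1/1 - 0/1 = 1/1
  'd': [0/1 + 1/1*0/1, 0/1 + 1/1*1/8) = [0/1, 1/8)
  'e': [0/1 + 1/1*1/8, 0/1 + 1/1*3/4) = [1/8, 3/4)
  'f': [0/1 + 1/1*3/4, 0/1 + 1/1*1/1) = [3/4, 1/1) <- contains code 3123/4096
  emit 'f', narrow to [3/4, 1/1)
Step 2: interval [3/4, 1/1), width = 1/1 - 3/4 = 1/4
  'd': [3/4 + 1/4*0/1, 3/4 + 1/4*1/8) = [3/4, 25/32) <- contains code 3123/4096
  'e': [3/4 + 1/4*1/8, 3/4 + 1/4*3/4) = [25/32, 15/16)
  'f': [3/4 + 1/4*3/4, 3/4 + 1/4*1/1) = [15/16, 1/1)
  emit 'd', narrow to [3/4, 25/32)
Step 3: interval [3/4, 25/32), width = 25/32 - 3/4 = 1/32
  'd': [3/4 + 1/32*0/1, 3/4 + 1/32*1/8) = [3/4, 193/256)
  'e': [3/4 + 1/32*1/8, 3/4 + 1/32*3/4) = [193/256, 99/128) <- contains code 3123/4096
  'f': [3/4 + 1/32*3/4, 3/4 + 1/32*1/1) = [99/128, 25/32)
  emit 'e', narrow to [193/256, 99/128)
Step 4: interval [193/256, 99/128), width = 99/128 - 193/256 = 5/256
  'd': [193/256 + 5/256*0/1, 193/256 + 5/256*1/8) = [193/256, 1549/2048)
  'e': [193/256 + 5/256*1/8, 193/256 + 5/256*3/4) = [1549/2048, 787/1024) <- contains code 3123/4096
  'f': [193/256 + 5/256*3/4, 193/256 + 5/256*1/1) = [787/1024, 99/128)
  emit 'e', narrow to [1549/2048, 787/1024)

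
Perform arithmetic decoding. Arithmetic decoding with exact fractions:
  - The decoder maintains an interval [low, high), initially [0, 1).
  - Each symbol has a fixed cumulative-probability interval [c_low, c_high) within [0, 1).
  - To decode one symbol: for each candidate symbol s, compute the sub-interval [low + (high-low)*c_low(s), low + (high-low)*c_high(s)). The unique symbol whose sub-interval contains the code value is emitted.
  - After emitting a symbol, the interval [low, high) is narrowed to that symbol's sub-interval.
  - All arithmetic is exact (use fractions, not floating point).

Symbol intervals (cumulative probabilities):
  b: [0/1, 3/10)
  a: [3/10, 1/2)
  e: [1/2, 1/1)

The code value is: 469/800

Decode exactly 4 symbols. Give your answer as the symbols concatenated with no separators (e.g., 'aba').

Answer: ebeb

Derivation:
Step 1: interval [0/1, 1/1), width = 1/1 - 0/1 = 1/1
  'b': [0/1 + 1/1*0/1, 0/1 + 1/1*3/10) = [0/1, 3/10)
  'a': [0/1 + 1/1*3/10, 0/1 + 1/1*1/2) = [3/10, 1/2)
  'e': [0/1 + 1/1*1/2, 0/1 + 1/1*1/1) = [1/2, 1/1) <- contains code 469/800
  emit 'e', narrow to [1/2, 1/1)
Step 2: interval [1/2, 1/1), width = 1/1 - 1/2 = 1/2
  'b': [1/2 + 1/2*0/1, 1/2 + 1/2*3/10) = [1/2, 13/20) <- contains code 469/800
  'a': [1/2 + 1/2*3/10, 1/2 + 1/2*1/2) = [13/20, 3/4)
  'e': [1/2 + 1/2*1/2, 1/2 + 1/2*1/1) = [3/4, 1/1)
  emit 'b', narrow to [1/2, 13/20)
Step 3: interval [1/2, 13/20), width = 13/20 - 1/2 = 3/20
  'b': [1/2 + 3/20*0/1, 1/2 + 3/20*3/10) = [1/2, 109/200)
  'a': [1/2 + 3/20*3/10, 1/2 + 3/20*1/2) = [109/200, 23/40)
  'e': [1/2 + 3/20*1/2, 1/2 + 3/20*1/1) = [23/40, 13/20) <- contains code 469/800
  emit 'e', narrow to [23/40, 13/20)
Step 4: interval [23/40, 13/20), width = 13/20 - 23/40 = 3/40
  'b': [23/40 + 3/40*0/1, 23/40 + 3/40*3/10) = [23/40, 239/400) <- contains code 469/800
  'a': [23/40 + 3/40*3/10, 23/40 + 3/40*1/2) = [239/400, 49/80)
  'e': [23/40 + 3/40*1/2, 23/40 + 3/40*1/1) = [49/80, 13/20)
  emit 'b', narrow to [23/40, 239/400)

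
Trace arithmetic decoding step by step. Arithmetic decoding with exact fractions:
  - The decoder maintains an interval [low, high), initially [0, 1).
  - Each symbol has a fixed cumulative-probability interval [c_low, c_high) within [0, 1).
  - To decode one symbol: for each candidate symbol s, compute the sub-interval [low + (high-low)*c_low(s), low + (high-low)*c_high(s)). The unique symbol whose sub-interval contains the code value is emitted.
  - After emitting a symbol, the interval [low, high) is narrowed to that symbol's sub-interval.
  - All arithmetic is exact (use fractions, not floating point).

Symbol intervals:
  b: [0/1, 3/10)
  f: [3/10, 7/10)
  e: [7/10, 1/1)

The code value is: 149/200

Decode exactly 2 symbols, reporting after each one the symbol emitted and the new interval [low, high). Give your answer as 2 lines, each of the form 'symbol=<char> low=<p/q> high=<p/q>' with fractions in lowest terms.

Answer: symbol=e low=7/10 high=1/1
symbol=b low=7/10 high=79/100

Derivation:
Step 1: interval [0/1, 1/1), width = 1/1 - 0/1 = 1/1
  'b': [0/1 + 1/1*0/1, 0/1 + 1/1*3/10) = [0/1, 3/10)
  'f': [0/1 + 1/1*3/10, 0/1 + 1/1*7/10) = [3/10, 7/10)
  'e': [0/1 + 1/1*7/10, 0/1 + 1/1*1/1) = [7/10, 1/1) <- contains code 149/200
  emit 'e', narrow to [7/10, 1/1)
Step 2: interval [7/10, 1/1), width = 1/1 - 7/10 = 3/10
  'b': [7/10 + 3/10*0/1, 7/10 + 3/10*3/10) = [7/10, 79/100) <- contains code 149/200
  'f': [7/10 + 3/10*3/10, 7/10 + 3/10*7/10) = [79/100, 91/100)
  'e': [7/10 + 3/10*7/10, 7/10 + 3/10*1/1) = [91/100, 1/1)
  emit 'b', narrow to [7/10, 79/100)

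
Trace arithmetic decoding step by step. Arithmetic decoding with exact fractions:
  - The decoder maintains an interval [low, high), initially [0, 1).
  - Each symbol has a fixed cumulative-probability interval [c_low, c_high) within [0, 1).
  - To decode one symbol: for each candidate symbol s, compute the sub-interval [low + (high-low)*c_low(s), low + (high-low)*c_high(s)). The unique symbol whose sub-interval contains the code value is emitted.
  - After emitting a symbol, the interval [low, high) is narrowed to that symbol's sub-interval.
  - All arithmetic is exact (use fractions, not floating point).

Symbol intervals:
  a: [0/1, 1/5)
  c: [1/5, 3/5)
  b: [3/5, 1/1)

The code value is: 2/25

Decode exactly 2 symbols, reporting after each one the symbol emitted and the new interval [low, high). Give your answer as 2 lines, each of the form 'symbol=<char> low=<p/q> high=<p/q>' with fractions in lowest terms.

Step 1: interval [0/1, 1/1), width = 1/1 - 0/1 = 1/1
  'a': [0/1 + 1/1*0/1, 0/1 + 1/1*1/5) = [0/1, 1/5) <- contains code 2/25
  'c': [0/1 + 1/1*1/5, 0/1 + 1/1*3/5) = [1/5, 3/5)
  'b': [0/1 + 1/1*3/5, 0/1 + 1/1*1/1) = [3/5, 1/1)
  emit 'a', narrow to [0/1, 1/5)
Step 2: interval [0/1, 1/5), width = 1/5 - 0/1 = 1/5
  'a': [0/1 + 1/5*0/1, 0/1 + 1/5*1/5) = [0/1, 1/25)
  'c': [0/1 + 1/5*1/5, 0/1 + 1/5*3/5) = [1/25, 3/25) <- contains code 2/25
  'b': [0/1 + 1/5*3/5, 0/1 + 1/5*1/1) = [3/25, 1/5)
  emit 'c', narrow to [1/25, 3/25)

Answer: symbol=a low=0/1 high=1/5
symbol=c low=1/25 high=3/25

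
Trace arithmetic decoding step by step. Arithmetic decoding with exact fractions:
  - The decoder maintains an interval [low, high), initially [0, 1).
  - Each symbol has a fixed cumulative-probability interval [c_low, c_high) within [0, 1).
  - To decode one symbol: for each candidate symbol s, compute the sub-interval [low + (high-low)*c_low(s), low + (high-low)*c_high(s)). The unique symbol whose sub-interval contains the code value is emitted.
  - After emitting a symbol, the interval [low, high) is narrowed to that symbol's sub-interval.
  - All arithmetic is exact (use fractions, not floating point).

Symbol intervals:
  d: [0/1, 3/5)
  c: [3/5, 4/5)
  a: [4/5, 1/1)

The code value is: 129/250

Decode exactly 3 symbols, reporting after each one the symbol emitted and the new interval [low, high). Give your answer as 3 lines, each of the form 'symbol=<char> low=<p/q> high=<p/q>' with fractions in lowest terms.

Step 1: interval [0/1, 1/1), width = 1/1 - 0/1 = 1/1
  'd': [0/1 + 1/1*0/1, 0/1 + 1/1*3/5) = [0/1, 3/5) <- contains code 129/250
  'c': [0/1 + 1/1*3/5, 0/1 + 1/1*4/5) = [3/5, 4/5)
  'a': [0/1 + 1/1*4/5, 0/1 + 1/1*1/1) = [4/5, 1/1)
  emit 'd', narrow to [0/1, 3/5)
Step 2: interval [0/1, 3/5), width = 3/5 - 0/1 = 3/5
  'd': [0/1 + 3/5*0/1, 0/1 + 3/5*3/5) = [0/1, 9/25)
  'c': [0/1 + 3/5*3/5, 0/1 + 3/5*4/5) = [9/25, 12/25)
  'a': [0/1 + 3/5*4/5, 0/1 + 3/5*1/1) = [12/25, 3/5) <- contains code 129/250
  emit 'a', narrow to [12/25, 3/5)
Step 3: interval [12/25, 3/5), width = 3/5 - 12/25 = 3/25
  'd': [12/25 + 3/25*0/1, 12/25 + 3/25*3/5) = [12/25, 69/125) <- contains code 129/250
  'c': [12/25 + 3/25*3/5, 12/25 + 3/25*4/5) = [69/125, 72/125)
  'a': [12/25 + 3/25*4/5, 12/25 + 3/25*1/1) = [72/125, 3/5)
  emit 'd', narrow to [12/25, 69/125)

Answer: symbol=d low=0/1 high=3/5
symbol=a low=12/25 high=3/5
symbol=d low=12/25 high=69/125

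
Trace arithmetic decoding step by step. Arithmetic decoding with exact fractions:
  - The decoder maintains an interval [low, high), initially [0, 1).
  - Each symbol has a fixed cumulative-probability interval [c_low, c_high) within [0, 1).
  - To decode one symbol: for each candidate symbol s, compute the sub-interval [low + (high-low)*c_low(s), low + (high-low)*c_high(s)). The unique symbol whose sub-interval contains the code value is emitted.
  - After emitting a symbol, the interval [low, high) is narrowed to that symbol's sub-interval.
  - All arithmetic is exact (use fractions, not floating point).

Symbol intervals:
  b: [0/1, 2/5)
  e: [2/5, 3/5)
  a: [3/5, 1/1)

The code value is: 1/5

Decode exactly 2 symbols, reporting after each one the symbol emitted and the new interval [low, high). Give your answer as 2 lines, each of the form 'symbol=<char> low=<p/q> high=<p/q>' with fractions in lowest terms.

Step 1: interval [0/1, 1/1), width = 1/1 - 0/1 = 1/1
  'b': [0/1 + 1/1*0/1, 0/1 + 1/1*2/5) = [0/1, 2/5) <- contains code 1/5
  'e': [0/1 + 1/1*2/5, 0/1 + 1/1*3/5) = [2/5, 3/5)
  'a': [0/1 + 1/1*3/5, 0/1 + 1/1*1/1) = [3/5, 1/1)
  emit 'b', narrow to [0/1, 2/5)
Step 2: interval [0/1, 2/5), width = 2/5 - 0/1 = 2/5
  'b': [0/1 + 2/5*0/1, 0/1 + 2/5*2/5) = [0/1, 4/25)
  'e': [0/1 + 2/5*2/5, 0/1 + 2/5*3/5) = [4/25, 6/25) <- contains code 1/5
  'a': [0/1 + 2/5*3/5, 0/1 + 2/5*1/1) = [6/25, 2/5)
  emit 'e', narrow to [4/25, 6/25)

Answer: symbol=b low=0/1 high=2/5
symbol=e low=4/25 high=6/25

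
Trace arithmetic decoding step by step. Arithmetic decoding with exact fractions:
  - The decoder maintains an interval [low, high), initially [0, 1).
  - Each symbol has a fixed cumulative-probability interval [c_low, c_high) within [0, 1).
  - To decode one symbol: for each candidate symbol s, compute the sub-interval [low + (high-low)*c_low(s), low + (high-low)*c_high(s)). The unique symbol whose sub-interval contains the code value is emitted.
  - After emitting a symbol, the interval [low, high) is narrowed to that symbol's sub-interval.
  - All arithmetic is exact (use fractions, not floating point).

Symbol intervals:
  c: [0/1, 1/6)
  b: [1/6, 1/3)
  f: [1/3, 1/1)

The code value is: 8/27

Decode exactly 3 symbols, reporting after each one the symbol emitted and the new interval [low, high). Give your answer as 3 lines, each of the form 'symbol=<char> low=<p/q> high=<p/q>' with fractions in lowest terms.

Answer: symbol=b low=1/6 high=1/3
symbol=f low=2/9 high=1/3
symbol=f low=7/27 high=1/3

Derivation:
Step 1: interval [0/1, 1/1), width = 1/1 - 0/1 = 1/1
  'c': [0/1 + 1/1*0/1, 0/1 + 1/1*1/6) = [0/1, 1/6)
  'b': [0/1 + 1/1*1/6, 0/1 + 1/1*1/3) = [1/6, 1/3) <- contains code 8/27
  'f': [0/1 + 1/1*1/3, 0/1 + 1/1*1/1) = [1/3, 1/1)
  emit 'b', narrow to [1/6, 1/3)
Step 2: interval [1/6, 1/3), width = 1/3 - 1/6 = 1/6
  'c': [1/6 + 1/6*0/1, 1/6 + 1/6*1/6) = [1/6, 7/36)
  'b': [1/6 + 1/6*1/6, 1/6 + 1/6*1/3) = [7/36, 2/9)
  'f': [1/6 + 1/6*1/3, 1/6 + 1/6*1/1) = [2/9, 1/3) <- contains code 8/27
  emit 'f', narrow to [2/9, 1/3)
Step 3: interval [2/9, 1/3), width = 1/3 - 2/9 = 1/9
  'c': [2/9 + 1/9*0/1, 2/9 + 1/9*1/6) = [2/9, 13/54)
  'b': [2/9 + 1/9*1/6, 2/9 + 1/9*1/3) = [13/54, 7/27)
  'f': [2/9 + 1/9*1/3, 2/9 + 1/9*1/1) = [7/27, 1/3) <- contains code 8/27
  emit 'f', narrow to [7/27, 1/3)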